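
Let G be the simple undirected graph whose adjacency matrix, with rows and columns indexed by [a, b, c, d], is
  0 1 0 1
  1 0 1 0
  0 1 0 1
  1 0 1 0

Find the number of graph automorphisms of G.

G is 2-regular and connected on 4 vertices, i.e. the cycle C_4. The automorphisms of the 4-cycle are exactly the symmetries of a regular 4-gon: the dihedral group D_4, |D_4| = 8.

8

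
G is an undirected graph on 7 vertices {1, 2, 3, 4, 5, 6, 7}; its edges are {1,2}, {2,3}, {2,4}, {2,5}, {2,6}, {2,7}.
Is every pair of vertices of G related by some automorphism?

Vertex 2 is the only vertex of degree 6, so every automorphism fixes it; G is not vertex-transitive.

No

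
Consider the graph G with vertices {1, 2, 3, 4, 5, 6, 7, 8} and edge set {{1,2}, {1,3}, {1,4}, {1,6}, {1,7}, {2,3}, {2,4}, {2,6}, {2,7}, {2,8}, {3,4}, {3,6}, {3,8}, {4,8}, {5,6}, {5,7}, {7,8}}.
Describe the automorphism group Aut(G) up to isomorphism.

1

The degree sequence is [5, 6, 5, 4, 2, 4, 4, 4]. Checking the degree-preserving permutations of the vertex set shows that none except the identity preserves every edge, so Aut(G) is trivial.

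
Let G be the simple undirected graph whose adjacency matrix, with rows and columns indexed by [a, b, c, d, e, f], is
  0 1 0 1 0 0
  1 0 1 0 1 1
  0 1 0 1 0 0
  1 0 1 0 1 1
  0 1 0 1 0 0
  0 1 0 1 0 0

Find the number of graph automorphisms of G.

48

The vertices split by degree into {b, d} (degree 4) and {a, c, e, f} (degree 2); every edge runs between the two parts, so G is the complete bipartite graph K_{2,4}. The parts have unequal sizes, so no automorphism swaps them; each part is permuted independently, giving S_4 × S_2 of order 4!·2! = 48.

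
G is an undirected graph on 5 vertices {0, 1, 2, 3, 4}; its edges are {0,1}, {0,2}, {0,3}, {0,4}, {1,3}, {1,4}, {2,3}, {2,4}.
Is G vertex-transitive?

Vertex 0 is the only vertex of degree 4, so every automorphism fixes it; G is not vertex-transitive.

No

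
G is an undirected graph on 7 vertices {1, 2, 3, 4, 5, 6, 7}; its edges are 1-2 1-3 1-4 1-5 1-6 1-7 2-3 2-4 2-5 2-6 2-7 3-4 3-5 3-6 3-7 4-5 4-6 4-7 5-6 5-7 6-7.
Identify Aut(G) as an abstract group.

Every vertex has degree 6, so G is the complete graph K_7. Every bijection on the vertex set is an automorphism of K_7; hence Aut(K_7) ≅ S_7, order 5040.

the symmetric group on 7 letters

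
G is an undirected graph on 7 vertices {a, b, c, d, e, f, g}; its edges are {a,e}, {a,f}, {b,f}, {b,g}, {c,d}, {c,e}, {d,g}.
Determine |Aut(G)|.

14

G is 2-regular and connected on 7 vertices, i.e. the cycle C_7. The automorphisms of the 7-cycle are exactly the symmetries of a regular 7-gon: the dihedral group D_7, |D_7| = 14.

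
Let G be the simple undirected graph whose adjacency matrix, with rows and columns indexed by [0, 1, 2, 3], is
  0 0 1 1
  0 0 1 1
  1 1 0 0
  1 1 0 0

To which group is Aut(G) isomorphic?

G is 2-regular and bipartite on 2^2 = 4 vertices with girth 4; it is the hypercube graph Q_2. Aut(Q_2) consists of the signed permutations of the 2 coordinate axes: 2! permutations times 2^2 sign flips, so |Aut| = 2^2·2! = 8.

Z_2^2 ⋊ S_2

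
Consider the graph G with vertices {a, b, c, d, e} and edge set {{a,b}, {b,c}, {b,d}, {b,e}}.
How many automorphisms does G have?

Vertex b has degree 4 and every other vertex has degree 1, so G is the star K_{1,4} with centre b. Any automorphism fixes the centre and permutes the 4 leaves freely, so Aut(G) ≅ S_4 of order 4! = 24.

24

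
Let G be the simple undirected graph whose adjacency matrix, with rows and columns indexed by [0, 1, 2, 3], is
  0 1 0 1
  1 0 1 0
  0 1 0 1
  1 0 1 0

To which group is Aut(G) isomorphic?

G is 2-regular and bipartite on 2^2 = 4 vertices with girth 4; it is the hypercube graph Q_2. The symmetry group of the 2-cube is the hyperoctahedral group B_2 = Z_2 ≀ S_2, of order 2^2·2! = 8.

the dihedral group of order 8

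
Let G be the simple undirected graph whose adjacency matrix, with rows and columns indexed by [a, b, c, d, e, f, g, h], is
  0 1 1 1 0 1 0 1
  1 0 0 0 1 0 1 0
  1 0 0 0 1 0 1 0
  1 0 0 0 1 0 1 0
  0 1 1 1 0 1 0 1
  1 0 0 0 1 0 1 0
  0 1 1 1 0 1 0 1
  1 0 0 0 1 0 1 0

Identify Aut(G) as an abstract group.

S_3 × S_5

The vertices split by degree into {a, e, g} (degree 5) and {b, c, d, f, h} (degree 3); every edge runs between the two parts, so G is the complete bipartite graph K_{3,5}. The parts have unequal sizes, so no automorphism swaps them; each part is permuted independently, giving S_3 × S_5 of order 3!·5! = 720.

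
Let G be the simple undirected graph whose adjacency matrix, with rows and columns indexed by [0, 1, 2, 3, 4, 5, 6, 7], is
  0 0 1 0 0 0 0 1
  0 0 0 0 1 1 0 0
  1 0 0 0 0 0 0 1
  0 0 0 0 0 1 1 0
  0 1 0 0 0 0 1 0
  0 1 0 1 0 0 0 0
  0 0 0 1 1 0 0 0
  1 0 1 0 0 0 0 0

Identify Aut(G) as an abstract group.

G has two connected components, {1, 3, 4, 5, 6} and {0, 2, 7}; each is 2-regular, so G = C_5 ⊔ C_3. No automorphism exchanges components of different sizes, hence Aut(G) is the direct product D_5 × D_3, order 60.

D_5 × D_3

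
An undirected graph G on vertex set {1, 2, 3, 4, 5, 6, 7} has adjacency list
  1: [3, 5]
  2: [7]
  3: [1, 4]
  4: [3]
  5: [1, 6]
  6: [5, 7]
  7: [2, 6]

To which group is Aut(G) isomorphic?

The degree sequence is [2, 1, 2, 1, 2, 2, 2]; the two degree-1 vertices 2 and 4 are the ends of a path, so G = P_7. The only nontrivial automorphism of a path is the end-to-end reflection, so Aut(G) ≅ Z_2.

C_2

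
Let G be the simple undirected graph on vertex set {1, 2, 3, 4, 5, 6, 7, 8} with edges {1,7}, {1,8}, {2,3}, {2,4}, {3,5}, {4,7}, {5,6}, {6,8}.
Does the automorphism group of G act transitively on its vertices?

G is 2-regular and connected on 8 vertices, i.e. the cycle C_8. The automorphisms of the 8-cycle are exactly the symmetries of a regular 8-gon: the dihedral group D_8, |D_8| = 16. Under this action every vertex can be carried to every other, so G is vertex-transitive.

Yes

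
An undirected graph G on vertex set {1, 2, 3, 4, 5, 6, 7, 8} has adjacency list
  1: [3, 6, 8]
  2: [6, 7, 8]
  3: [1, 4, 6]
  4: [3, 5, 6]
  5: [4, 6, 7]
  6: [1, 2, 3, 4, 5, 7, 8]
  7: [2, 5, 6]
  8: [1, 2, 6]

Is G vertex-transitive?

No

Vertex 6 is the only vertex of degree 7, so every automorphism fixes it; G is not vertex-transitive.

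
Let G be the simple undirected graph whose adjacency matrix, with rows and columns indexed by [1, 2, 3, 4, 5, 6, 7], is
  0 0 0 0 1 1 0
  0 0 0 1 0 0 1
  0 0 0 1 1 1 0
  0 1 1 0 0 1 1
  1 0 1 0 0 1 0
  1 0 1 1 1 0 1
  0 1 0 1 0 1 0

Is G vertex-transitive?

No

Vertex 4 is the only vertex of degree 4, so every automorphism fixes it; G is not vertex-transitive.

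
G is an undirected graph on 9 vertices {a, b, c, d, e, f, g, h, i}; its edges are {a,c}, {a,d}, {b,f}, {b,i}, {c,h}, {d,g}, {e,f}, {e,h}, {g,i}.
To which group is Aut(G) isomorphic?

the dihedral group of order 18

Every vertex has degree 2 and the graph is connected, so G is the 9-cycle C_9. The automorphisms of the 9-cycle are exactly the symmetries of a regular 9-gon: the dihedral group D_9, |D_9| = 18.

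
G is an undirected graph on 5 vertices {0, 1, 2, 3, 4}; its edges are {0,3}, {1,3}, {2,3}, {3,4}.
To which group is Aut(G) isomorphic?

Vertex 3 has degree 4 and every other vertex has degree 1, so G is the star K_{1,4} with centre 3. Any automorphism fixes the centre and permutes the 4 leaves freely, so Aut(G) ≅ S_4 of order 4! = 24.

the symmetric group on 4 letters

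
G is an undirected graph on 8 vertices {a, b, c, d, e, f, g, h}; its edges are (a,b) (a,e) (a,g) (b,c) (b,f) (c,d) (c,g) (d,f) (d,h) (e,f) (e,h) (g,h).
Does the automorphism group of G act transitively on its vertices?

Yes

G is 3-regular and bipartite on 2^3 = 8 vertices with girth 4; it is the hypercube graph Q_3. Aut(Q_3) consists of the signed permutations of the 3 coordinate axes: 3! permutations times 2^3 sign flips, so |Aut| = 2^3·3! = 48. Under this action every vertex can be carried to every other, so G is vertex-transitive.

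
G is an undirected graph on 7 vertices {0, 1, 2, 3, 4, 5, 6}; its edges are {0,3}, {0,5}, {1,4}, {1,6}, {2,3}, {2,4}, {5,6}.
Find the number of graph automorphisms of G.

Every vertex has degree 2 and the graph is connected, so G is the 7-cycle C_7. The automorphisms of the 7-cycle are exactly the symmetries of a regular 7-gon: the dihedral group D_7, |D_7| = 14.

14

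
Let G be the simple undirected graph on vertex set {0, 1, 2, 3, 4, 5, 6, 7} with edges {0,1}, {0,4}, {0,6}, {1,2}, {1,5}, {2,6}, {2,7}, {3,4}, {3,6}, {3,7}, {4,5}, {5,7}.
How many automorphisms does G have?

G is 3-regular and bipartite on 2^3 = 8 vertices with girth 4; it is the hypercube graph Q_3. The symmetry group of the 3-cube is the hyperoctahedral group B_3 = Z_2 ≀ S_3, of order 2^3·3! = 48.

48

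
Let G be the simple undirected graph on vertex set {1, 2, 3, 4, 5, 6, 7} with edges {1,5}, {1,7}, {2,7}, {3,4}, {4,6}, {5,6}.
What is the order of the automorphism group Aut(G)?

2

The degree sequence is [2, 1, 1, 2, 2, 2, 2]; the two degree-1 vertices 2 and 3 are the ends of a path, so G = P_7. A path has exactly one nontrivial symmetry — reversal — giving Aut(G) of order 2.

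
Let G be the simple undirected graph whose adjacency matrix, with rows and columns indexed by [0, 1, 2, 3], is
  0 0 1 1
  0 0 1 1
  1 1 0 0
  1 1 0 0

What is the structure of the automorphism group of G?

the dihedral group of order 8

G is 2-regular and connected on 4 vertices, i.e. the cycle C_4. C_4 has 4 rotations and 4 reflections, so Aut(C_4) ≅ D_4 of order 8.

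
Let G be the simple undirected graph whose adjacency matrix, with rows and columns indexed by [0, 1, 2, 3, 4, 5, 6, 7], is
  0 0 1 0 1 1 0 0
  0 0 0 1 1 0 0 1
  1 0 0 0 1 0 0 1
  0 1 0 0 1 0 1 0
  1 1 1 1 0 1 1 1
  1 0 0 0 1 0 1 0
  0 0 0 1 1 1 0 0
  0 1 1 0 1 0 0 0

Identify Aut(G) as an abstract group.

Vertex 4 is the unique vertex of degree 7; the remaining 7 vertices each have degree 3 and induce a cycle, so G is the wheel on 8 vertices with hub 4. With the hub fixed, the remaining symmetry is that of the rim cycle C_7, giving the dihedral group D_7.

D_7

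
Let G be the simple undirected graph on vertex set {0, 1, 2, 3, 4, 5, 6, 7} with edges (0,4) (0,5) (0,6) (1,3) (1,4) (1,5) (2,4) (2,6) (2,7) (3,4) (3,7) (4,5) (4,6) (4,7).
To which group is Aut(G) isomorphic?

the dihedral group of order 14

Vertex 4 is the unique vertex of degree 7; the remaining 7 vertices each have degree 3 and induce a cycle, so G is the wheel on 8 vertices with hub 4. Every automorphism fixes the hub and acts on the rim 7-cycle, so Aut(G) ≅ Aut(C_7) = D_7 of order 14.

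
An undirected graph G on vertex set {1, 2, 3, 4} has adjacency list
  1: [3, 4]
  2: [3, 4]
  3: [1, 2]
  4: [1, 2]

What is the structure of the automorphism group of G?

Z_2^2 ⋊ S_2

G is 2-regular and bipartite on 2^2 = 4 vertices with girth 4; it is the hypercube graph Q_2. The symmetry group of the 2-cube is the hyperoctahedral group B_2 = Z_2 ≀ S_2, of order 2^2·2! = 8.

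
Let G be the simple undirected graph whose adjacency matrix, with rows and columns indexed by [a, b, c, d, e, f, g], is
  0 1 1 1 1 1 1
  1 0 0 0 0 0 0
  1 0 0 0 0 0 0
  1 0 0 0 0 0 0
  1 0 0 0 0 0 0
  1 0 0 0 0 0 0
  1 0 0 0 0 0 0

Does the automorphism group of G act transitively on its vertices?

No

Vertex a is the only vertex of degree 6, so every automorphism fixes it; G is not vertex-transitive.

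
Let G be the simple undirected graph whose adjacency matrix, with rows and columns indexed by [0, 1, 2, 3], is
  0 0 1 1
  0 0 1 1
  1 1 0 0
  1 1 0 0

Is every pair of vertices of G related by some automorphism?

Yes

G is 2-regular and bipartite with parts {2, 3} and {0, 1} (each part is independent and every cross-pair is an edge), so G = K_{2,2}. Each part can be permuted independently (S_2 × S_2) and the two equal-size parts can also be swapped, giving (S_2 × S_2) ⋊ Z_2 of order 2·(2!)² = 8. This group acts transitively on the 4 vertices.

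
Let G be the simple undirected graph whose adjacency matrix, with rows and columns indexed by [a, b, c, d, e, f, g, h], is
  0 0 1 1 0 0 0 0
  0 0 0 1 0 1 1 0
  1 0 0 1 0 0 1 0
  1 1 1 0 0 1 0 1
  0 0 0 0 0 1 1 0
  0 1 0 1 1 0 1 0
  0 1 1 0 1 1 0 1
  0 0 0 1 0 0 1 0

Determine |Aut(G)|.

1

The degree sequence is [2, 3, 3, 5, 2, 4, 5, 2]. Checking the degree-preserving permutations of the vertex set shows that none except the identity preserves every edge, so Aut(G) is trivial.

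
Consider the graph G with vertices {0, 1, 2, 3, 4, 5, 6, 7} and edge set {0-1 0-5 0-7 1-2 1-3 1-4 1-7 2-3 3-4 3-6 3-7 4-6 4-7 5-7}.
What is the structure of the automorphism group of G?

The degree sequence is [3, 5, 2, 5, 4, 2, 2, 5]. Checking the degree-preserving permutations of the vertex set shows that none except the identity preserves every edge, so Aut(G) is trivial.

1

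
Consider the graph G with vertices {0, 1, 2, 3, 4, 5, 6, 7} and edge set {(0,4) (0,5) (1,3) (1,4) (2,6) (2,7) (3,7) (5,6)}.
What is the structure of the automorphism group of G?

the dihedral group of order 16

Every vertex has degree 2 and the graph is connected, so G is the 8-cycle C_8. The automorphisms of the 8-cycle are exactly the symmetries of a regular 8-gon: the dihedral group D_8, |D_8| = 16.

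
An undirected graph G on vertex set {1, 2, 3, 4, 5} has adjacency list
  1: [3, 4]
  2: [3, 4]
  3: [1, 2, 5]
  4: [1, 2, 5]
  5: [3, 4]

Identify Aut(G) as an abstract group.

S_3 × S_2

The vertices split by degree into {3, 4} (degree 3) and {1, 2, 5} (degree 2); every edge runs between the two parts, so G is the complete bipartite graph K_{2,3}. Automorphisms preserve the bipartition setwise (since the parts differ in size) and act as S_3 × S_2 within it; |Aut| = 12.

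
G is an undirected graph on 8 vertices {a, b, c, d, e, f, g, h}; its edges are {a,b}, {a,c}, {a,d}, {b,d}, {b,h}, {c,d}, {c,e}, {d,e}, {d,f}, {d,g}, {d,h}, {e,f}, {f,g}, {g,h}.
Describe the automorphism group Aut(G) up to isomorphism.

Vertex d is the unique vertex of degree 7; the remaining 7 vertices each have degree 3 and induce a cycle, so G is the wheel on 8 vertices with hub d. Every automorphism fixes the hub and acts on the rim 7-cycle, so Aut(G) ≅ Aut(C_7) = D_7 of order 14.

the dihedral group of order 14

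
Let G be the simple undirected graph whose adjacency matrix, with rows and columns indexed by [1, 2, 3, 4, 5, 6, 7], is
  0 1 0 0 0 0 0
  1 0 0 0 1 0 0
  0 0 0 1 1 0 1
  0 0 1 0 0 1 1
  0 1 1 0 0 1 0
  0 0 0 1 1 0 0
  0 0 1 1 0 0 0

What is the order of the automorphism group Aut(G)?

The degree sequence is [1, 2, 3, 3, 3, 2, 2]. Checking the degree-preserving permutations of the vertex set shows that none except the identity preserves every edge, so Aut(G) is trivial.

1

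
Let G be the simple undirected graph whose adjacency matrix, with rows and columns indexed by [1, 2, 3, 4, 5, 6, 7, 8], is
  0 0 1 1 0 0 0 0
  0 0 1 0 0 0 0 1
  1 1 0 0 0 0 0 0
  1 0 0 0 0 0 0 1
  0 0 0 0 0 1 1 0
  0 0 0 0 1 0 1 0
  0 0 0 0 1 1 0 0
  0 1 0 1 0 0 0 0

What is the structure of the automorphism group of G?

G has two connected components, {1, 2, 3, 4, 8} and {5, 6, 7}; each is 2-regular, so G = C_5 ⊔ C_3. The components are non-isomorphic (different sizes), so Aut(G) = Aut(C_3) × Aut(C_5) = D_3 × D_5 of order 6·10 = 60.

D_3 × D_5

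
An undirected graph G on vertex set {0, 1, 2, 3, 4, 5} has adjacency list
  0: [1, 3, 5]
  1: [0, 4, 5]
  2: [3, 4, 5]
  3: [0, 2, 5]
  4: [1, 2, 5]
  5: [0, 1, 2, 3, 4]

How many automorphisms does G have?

Vertex 5 is the unique vertex of degree 5; the remaining 5 vertices each have degree 3 and induce a cycle, so G is the wheel on 6 vertices with hub 5. With the hub fixed, the remaining symmetry is that of the rim cycle C_5, giving the dihedral group D_5.

10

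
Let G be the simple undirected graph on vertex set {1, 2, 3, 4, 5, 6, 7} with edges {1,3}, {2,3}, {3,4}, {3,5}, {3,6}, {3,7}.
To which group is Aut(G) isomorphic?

Vertex 3 has degree 6 and every other vertex has degree 1, so G is the star K_{1,6} with centre 3. The 6 leaves are pairwise interchangeable while the centre is fixed, giving Aut(G) = S_6.

the symmetric group on 6 letters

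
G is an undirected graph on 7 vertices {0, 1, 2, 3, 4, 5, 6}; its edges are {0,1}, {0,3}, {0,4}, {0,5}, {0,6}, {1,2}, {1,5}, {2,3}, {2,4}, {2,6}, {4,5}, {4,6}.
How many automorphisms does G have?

The degree sequence is [5, 3, 4, 2, 4, 3, 3]. Checking the degree-preserving permutations of the vertex set shows that none except the identity preserves every edge, so Aut(G) is trivial.

1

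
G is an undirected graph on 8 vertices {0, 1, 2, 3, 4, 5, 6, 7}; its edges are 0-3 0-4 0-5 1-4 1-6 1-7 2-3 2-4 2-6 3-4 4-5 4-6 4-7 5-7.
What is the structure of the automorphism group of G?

Vertex 4 is the unique vertex of degree 7; the remaining 7 vertices each have degree 3 and induce a cycle, so G is the wheel on 8 vertices with hub 4. With the hub fixed, the remaining symmetry is that of the rim cycle C_7, giving the dihedral group D_7.

D_7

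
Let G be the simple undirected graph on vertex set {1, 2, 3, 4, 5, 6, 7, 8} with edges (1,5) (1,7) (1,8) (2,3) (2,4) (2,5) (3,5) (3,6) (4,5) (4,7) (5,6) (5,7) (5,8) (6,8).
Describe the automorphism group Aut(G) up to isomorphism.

Vertex 5 is the unique vertex of degree 7; the remaining 7 vertices each have degree 3 and induce a cycle, so G is the wheel on 8 vertices with hub 5. With the hub fixed, the remaining symmetry is that of the rim cycle C_7, giving the dihedral group D_7.

D_7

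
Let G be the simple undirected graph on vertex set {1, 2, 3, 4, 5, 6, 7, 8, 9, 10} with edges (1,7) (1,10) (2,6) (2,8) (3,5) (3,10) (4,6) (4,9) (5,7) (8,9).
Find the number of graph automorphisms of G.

G has two connected components, {1, 3, 5, 7, 10} and {2, 4, 6, 8, 9}; each is 2-regular, so G = C_5 ⊔ C_5. With two isomorphic components, Aut(G) = Aut(C_5) ≀ S_2 = (D_5 × D_5) ⋊ Z_2: permute each cycle by D_5, then optionally swap the two cycles. Order 2·(2·5)² = 200.

200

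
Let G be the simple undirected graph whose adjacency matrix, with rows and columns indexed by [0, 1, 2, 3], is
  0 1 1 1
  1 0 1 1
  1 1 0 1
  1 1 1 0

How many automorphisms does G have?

24

Every vertex has degree 3, so G is the complete graph K_4. Any permutation of the 4 vertices preserves K_4, so Aut(K_4) = S_4 of order 4! = 24.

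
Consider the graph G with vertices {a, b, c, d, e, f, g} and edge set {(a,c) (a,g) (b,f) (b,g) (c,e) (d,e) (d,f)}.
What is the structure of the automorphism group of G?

the dihedral group of order 14

G is 2-regular and connected on 7 vertices, i.e. the cycle C_7. The automorphisms of the 7-cycle are exactly the symmetries of a regular 7-gon: the dihedral group D_7, |D_7| = 14.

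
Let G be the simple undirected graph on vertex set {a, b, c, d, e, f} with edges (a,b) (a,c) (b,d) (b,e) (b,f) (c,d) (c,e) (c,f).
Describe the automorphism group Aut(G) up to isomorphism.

The vertices split by degree into {b, c} (degree 4) and {a, d, e, f} (degree 2); every edge runs between the two parts, so G is the complete bipartite graph K_{2,4}. Automorphisms preserve the bipartition setwise (since the parts differ in size) and act as S_2 × S_4 within it; |Aut| = 48.

S_2 × S_4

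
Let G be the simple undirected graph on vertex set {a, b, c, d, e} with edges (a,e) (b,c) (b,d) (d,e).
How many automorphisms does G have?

2

The degree sequence is [1, 2, 1, 2, 2]; the two degree-1 vertices a and c are the ends of a path, so G = P_5. A path has exactly one nontrivial symmetry — reversal — giving Aut(G) of order 2.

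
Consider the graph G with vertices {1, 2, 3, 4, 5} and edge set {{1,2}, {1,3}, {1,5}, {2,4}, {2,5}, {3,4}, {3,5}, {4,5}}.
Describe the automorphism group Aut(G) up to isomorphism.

Vertex 5 is the unique vertex of degree 4; the remaining 4 vertices each have degree 3 and induce a cycle, so G is the wheel on 5 vertices with hub 5. With the hub fixed, the remaining symmetry is that of the rim cycle C_4, giving the dihedral group D_4.

the dihedral group of order 8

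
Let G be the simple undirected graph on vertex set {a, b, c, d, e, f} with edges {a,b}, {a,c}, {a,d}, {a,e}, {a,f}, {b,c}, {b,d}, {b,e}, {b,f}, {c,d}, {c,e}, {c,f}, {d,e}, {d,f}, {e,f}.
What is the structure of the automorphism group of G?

S_6

All 6 vertices are pairwise adjacent: G = K_6. Any permutation of the 6 vertices preserves K_6, so Aut(K_6) = S_6 of order 6! = 720.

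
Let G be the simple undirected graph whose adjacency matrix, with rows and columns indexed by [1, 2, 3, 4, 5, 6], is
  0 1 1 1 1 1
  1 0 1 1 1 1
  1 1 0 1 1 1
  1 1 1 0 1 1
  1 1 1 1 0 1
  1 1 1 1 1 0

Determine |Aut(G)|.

720

All 6 vertices are pairwise adjacent: G = K_6. Every bijection on the vertex set is an automorphism of K_6; hence Aut(K_6) ≅ S_6, order 720.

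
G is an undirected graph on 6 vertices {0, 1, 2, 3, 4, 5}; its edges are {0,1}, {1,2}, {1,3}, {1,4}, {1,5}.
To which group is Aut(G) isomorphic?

the symmetric group on 5 letters

Vertex 1 has degree 5 and every other vertex has degree 1, so G is the star K_{1,5} with centre 1. Any automorphism fixes the centre and permutes the 5 leaves freely, so Aut(G) ≅ S_5 of order 5! = 120.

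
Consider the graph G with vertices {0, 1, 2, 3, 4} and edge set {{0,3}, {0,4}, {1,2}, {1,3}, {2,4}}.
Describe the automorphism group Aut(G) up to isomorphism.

D_5

Every vertex has degree 2 and the graph is connected, so G is the 5-cycle C_5. The automorphisms of the 5-cycle are exactly the symmetries of a regular 5-gon: the dihedral group D_5, |D_5| = 10.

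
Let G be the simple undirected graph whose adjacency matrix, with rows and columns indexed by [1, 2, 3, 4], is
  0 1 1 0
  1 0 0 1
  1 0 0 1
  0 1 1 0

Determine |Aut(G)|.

G is 2-regular and connected on 4 vertices, i.e. the cycle C_4. The automorphisms of the 4-cycle are exactly the symmetries of a regular 4-gon: the dihedral group D_4, |D_4| = 8.

8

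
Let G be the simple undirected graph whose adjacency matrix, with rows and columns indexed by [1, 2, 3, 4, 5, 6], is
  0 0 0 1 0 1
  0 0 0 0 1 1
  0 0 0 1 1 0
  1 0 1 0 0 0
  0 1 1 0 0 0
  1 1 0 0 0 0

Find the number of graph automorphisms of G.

12

Every vertex has degree 2 and the graph is connected, so G is the 6-cycle C_6. The automorphisms of the 6-cycle are exactly the symmetries of a regular 6-gon: the dihedral group D_6, |D_6| = 12.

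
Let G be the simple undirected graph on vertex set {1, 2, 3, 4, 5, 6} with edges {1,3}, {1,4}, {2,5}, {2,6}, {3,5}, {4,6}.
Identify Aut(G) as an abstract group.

the dihedral group of order 12

Every vertex has degree 2 and the graph is connected, so G is the 6-cycle C_6. C_6 has 6 rotations and 6 reflections, so Aut(C_6) ≅ D_6 of order 12.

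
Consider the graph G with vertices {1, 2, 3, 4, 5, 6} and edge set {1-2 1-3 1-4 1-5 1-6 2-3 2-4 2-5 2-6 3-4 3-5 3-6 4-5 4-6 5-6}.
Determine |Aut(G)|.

All 6 vertices are pairwise adjacent: G = K_6. Every bijection on the vertex set is an automorphism of K_6; hence Aut(K_6) ≅ S_6, order 720.

720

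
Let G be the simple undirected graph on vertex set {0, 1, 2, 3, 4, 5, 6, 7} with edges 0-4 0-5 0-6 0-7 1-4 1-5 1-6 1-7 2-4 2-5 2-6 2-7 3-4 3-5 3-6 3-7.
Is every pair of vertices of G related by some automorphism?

G is 4-regular and bipartite with parts {0, 1, 2, 3} and {4, 5, 6, 7} (each part is independent and every cross-pair is an edge), so G = K_{4,4}. Each part can be permuted independently (S_4 × S_4) and the two equal-size parts can also be swapped, giving (S_4 × S_4) ⋊ Z_2 of order 2·(4!)² = 1152. This group acts transitively on the 8 vertices.

Yes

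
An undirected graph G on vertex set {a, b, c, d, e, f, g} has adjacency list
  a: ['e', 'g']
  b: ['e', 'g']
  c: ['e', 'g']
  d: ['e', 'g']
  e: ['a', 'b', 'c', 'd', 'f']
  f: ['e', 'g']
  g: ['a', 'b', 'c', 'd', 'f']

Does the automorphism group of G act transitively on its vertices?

No

Automorphisms preserve degree, but G has vertices of degree 2 and vertices of degree 5; no automorphism maps one to the other, so G is not vertex-transitive.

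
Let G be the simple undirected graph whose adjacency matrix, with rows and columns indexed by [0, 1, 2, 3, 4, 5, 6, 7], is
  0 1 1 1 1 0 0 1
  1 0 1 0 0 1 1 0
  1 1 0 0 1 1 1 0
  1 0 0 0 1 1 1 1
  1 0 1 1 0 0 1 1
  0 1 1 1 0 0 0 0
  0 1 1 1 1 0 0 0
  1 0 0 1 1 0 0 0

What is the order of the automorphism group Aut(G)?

The degree sequence is [5, 4, 5, 5, 5, 3, 4, 3]. Checking the degree-preserving permutations of the vertex set shows that none except the identity preserves every edge, so Aut(G) is trivial.

1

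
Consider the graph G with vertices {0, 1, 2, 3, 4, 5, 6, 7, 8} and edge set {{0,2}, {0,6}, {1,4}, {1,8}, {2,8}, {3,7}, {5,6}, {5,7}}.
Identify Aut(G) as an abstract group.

Z_2

The degree sequence is [2, 2, 2, 1, 1, 2, 2, 2, 2]; the two degree-1 vertices 3 and 4 are the ends of a path, so G = P_9. The only nontrivial automorphism of a path is the end-to-end reflection, so Aut(G) ≅ Z_2.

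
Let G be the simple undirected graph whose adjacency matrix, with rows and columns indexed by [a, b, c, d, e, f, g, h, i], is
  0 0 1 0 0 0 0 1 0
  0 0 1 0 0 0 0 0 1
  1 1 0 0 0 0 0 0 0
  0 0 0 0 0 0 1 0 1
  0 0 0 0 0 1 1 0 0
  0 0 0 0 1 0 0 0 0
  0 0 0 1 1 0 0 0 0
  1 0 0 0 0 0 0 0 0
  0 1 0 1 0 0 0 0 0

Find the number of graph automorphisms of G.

2

The degree sequence is [2, 2, 2, 2, 2, 1, 2, 1, 2]; the two degree-1 vertices f and h are the ends of a path, so G = P_9. The only nontrivial automorphism of a path is the end-to-end reflection, so Aut(G) ≅ Z_2.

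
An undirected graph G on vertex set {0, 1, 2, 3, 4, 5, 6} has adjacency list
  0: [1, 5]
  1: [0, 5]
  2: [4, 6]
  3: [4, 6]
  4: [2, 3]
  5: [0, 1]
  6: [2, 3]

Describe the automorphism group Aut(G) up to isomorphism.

D_3 × D_4

G has two connected components, {2, 3, 4, 6} and {0, 1, 5}; each is 2-regular, so G = C_4 ⊔ C_3. The components are non-isomorphic (different sizes), so Aut(G) = Aut(C_3) × Aut(C_4) = D_3 × D_4 of order 6·8 = 48.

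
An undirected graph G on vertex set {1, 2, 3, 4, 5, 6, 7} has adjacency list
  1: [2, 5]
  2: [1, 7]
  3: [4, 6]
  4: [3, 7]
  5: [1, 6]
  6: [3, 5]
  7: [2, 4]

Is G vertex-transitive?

Yes

Every vertex has degree 2 and the graph is connected, so G is the 7-cycle C_7. C_7 has 7 rotations and 7 reflections, so Aut(C_7) ≅ D_7 of order 14. This group acts transitively on the 7 vertices.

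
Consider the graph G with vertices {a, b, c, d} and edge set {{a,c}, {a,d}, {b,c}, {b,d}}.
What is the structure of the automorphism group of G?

the hyperoctahedral group B_2

G is 2-regular and bipartite on 2^2 = 4 vertices with girth 4; it is the hypercube graph Q_2. The symmetry group of the 2-cube is the hyperoctahedral group B_2 = Z_2 ≀ S_2, of order 2^2·2! = 8.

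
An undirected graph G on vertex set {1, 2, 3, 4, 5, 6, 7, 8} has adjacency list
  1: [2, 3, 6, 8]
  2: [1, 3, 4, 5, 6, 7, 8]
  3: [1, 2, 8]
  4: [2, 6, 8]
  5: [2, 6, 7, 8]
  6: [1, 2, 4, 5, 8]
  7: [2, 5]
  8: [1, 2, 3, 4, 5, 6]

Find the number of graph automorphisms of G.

1

Degrees alone do not determine every vertex (e.g. 1 and 5 both have degree 4), but their neighbour-degree multisets differ: N(1) has degrees [3, 5, 6, 7] while N(5) has degrees [2, 5, 6, 7]. Repeating this refinement separates all vertices, so the only automorphism is the identity.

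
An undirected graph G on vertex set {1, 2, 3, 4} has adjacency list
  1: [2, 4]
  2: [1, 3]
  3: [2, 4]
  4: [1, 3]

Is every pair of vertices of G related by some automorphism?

Yes

G is 2-regular and bipartite on 2^2 = 4 vertices with girth 4; it is the hypercube graph Q_2. The symmetry group of the 2-cube is the hyperoctahedral group B_2 = Z_2 ≀ S_2, of order 2^2·2! = 8. This group acts transitively on the 4 vertices.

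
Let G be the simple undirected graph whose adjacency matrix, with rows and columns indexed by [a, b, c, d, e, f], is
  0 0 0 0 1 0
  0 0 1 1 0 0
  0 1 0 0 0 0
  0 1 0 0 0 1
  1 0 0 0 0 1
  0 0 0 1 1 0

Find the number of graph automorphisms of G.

2

The degree sequence is [1, 2, 1, 2, 2, 2]; the two degree-1 vertices a and c are the ends of a path, so G = P_6. A path has exactly one nontrivial symmetry — reversal — giving Aut(G) of order 2.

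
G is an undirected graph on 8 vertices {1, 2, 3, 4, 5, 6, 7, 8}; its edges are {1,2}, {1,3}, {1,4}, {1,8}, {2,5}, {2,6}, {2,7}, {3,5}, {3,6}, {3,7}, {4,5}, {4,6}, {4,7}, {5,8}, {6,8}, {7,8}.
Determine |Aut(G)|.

G is 4-regular and bipartite with parts {1, 5, 6, 7} and {2, 3, 4, 8} (each part is independent and every cross-pair is an edge), so G = K_{4,4}. Each part can be permuted independently (S_4 × S_4) and the two equal-size parts can also be swapped, giving (S_4 × S_4) ⋊ Z_2 of order 2·(4!)² = 1152.

1152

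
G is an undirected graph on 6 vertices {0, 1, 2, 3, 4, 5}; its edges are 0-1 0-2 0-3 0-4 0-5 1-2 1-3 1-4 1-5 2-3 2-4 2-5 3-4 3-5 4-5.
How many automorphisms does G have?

720

Every vertex has degree 5, so G is the complete graph K_6. Any permutation of the 6 vertices preserves K_6, so Aut(K_6) = S_6 of order 6! = 720.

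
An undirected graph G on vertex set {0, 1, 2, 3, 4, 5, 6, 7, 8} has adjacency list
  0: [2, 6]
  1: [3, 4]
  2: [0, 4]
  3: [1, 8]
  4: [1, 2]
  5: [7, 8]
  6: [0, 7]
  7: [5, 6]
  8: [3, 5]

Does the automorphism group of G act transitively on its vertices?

Every vertex has degree 2 and the graph is connected, so G is the 9-cycle C_9. The automorphisms of the 9-cycle are exactly the symmetries of a regular 9-gon: the dihedral group D_9, |D_9| = 18. This group acts transitively on the 9 vertices.

Yes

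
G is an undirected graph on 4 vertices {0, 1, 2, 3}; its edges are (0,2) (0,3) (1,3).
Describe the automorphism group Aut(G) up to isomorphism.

The degree sequence is [2, 1, 1, 2]; the two degree-1 vertices 1 and 2 are the ends of a path, so G = P_4. The only nontrivial automorphism of a path is the end-to-end reflection, so Aut(G) ≅ Z_2.

the cyclic group of order 2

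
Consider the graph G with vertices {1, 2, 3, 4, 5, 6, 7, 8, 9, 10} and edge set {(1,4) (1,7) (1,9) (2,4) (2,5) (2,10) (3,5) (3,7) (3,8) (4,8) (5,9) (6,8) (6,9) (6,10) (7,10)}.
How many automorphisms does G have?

120

G is 3-regular on 10 vertices with no triangles and no 4-cycles (girth 5): this is the Petersen graph. Viewing the Petersen graph as the Kneser graph K(5,2) — vertices are 2-subsets of {1,…,5}, edges join disjoint pairs — its automorphisms are exactly the permutations of the 5-element set, so Aut ≅ S_5 of order 120.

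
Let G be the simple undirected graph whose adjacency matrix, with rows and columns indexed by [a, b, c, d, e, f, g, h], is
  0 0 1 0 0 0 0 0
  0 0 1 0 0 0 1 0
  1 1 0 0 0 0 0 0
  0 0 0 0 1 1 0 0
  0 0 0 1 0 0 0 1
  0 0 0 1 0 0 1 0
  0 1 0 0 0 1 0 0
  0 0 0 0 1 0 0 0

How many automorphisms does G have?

The degree sequence is [1, 2, 2, 2, 2, 2, 2, 1]; the two degree-1 vertices a and h are the ends of a path, so G = P_8. The only nontrivial automorphism of a path is the end-to-end reflection, so Aut(G) ≅ Z_2.

2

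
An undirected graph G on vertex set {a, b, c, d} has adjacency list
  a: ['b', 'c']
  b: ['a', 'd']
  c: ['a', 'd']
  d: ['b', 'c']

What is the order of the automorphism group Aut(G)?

G is 2-regular and bipartite on 2^2 = 4 vertices with girth 4; it is the hypercube graph Q_2. The symmetry group of the 2-cube is the hyperoctahedral group B_2 = Z_2 ≀ S_2, of order 2^2·2! = 8.

8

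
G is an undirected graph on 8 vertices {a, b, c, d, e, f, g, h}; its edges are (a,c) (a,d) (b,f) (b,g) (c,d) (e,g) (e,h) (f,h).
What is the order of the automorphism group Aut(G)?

G has two connected components, {b, e, f, g, h} and {a, c, d}; each is 2-regular, so G = C_5 ⊔ C_3. The components are non-isomorphic (different sizes), so Aut(G) = Aut(C_3) × Aut(C_5) = D_3 × D_5 of order 6·10 = 60.

60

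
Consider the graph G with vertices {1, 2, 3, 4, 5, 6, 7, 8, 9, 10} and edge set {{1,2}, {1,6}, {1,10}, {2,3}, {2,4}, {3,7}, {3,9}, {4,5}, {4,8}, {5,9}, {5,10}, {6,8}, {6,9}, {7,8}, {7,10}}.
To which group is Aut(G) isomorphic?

G is 3-regular on 10 vertices with no triangles and no 4-cycles (girth 5): this is the Petersen graph. It is a classical fact that the Petersen graph has automorphism group S_5 (order 120), arising from its description as the Kneser graph K(5,2).

the symmetric group S_5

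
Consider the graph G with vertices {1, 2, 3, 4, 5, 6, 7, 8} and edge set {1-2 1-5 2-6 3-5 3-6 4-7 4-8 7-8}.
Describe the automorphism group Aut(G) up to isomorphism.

D_5 × D_3

G has two connected components, {1, 2, 3, 5, 6} and {4, 7, 8}; each is 2-regular, so G = C_5 ⊔ C_3. The components are non-isomorphic (different sizes), so Aut(G) = Aut(C_5) × Aut(C_3) = D_5 × D_3 of order 10·6 = 60.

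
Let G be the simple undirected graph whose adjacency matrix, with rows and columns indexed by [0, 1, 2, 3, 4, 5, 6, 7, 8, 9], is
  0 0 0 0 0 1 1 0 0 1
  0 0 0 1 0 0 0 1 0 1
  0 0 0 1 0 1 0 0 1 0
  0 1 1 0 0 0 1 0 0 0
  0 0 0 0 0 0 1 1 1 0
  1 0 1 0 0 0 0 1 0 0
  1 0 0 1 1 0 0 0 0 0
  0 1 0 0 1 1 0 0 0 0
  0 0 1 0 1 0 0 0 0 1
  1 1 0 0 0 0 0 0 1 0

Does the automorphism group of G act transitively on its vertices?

G is 3-regular on 10 vertices with no triangles and no 4-cycles (girth 5): this is the Petersen graph. It is a classical fact that the Petersen graph has automorphism group S_5 (order 120), arising from its description as the Kneser graph K(5,2). This group acts transitively on the 10 vertices.

Yes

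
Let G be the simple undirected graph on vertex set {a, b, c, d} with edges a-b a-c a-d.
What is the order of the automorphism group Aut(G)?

Vertex a has degree 3 and every other vertex has degree 1, so G is the star K_{1,3} with centre a. Any automorphism fixes the centre and permutes the 3 leaves freely, so Aut(G) ≅ S_3 of order 3! = 6.

6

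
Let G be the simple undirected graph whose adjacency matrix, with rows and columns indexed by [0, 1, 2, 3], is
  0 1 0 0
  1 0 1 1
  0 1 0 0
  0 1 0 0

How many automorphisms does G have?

Vertex 1 has degree 3 and every other vertex has degree 1, so G is the star K_{1,3} with centre 1. Any automorphism fixes the centre and permutes the 3 leaves freely, so Aut(G) ≅ S_3 of order 3! = 6.

6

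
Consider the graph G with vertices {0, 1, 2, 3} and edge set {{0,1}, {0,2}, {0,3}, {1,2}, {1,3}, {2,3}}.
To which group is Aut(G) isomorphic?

the symmetric group on 4 letters

All 4 vertices are pairwise adjacent: G = K_4. Every bijection on the vertex set is an automorphism of K_4; hence Aut(K_4) ≅ S_4, order 24.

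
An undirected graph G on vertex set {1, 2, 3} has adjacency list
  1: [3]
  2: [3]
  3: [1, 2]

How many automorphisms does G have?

2

The degree sequence is [1, 1, 2]; the two degree-1 vertices 1 and 2 are the ends of a path, so G = P_3. A path has exactly one nontrivial symmetry — reversal — giving Aut(G) of order 2.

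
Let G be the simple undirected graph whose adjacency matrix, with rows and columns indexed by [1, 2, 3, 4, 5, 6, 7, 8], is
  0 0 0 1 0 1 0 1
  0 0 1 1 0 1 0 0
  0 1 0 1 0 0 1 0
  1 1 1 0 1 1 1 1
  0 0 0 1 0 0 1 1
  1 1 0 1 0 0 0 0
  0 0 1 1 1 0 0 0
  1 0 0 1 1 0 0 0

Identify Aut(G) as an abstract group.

D_7

Vertex 4 is the unique vertex of degree 7; the remaining 7 vertices each have degree 3 and induce a cycle, so G is the wheel on 8 vertices with hub 4. Every automorphism fixes the hub and acts on the rim 7-cycle, so Aut(G) ≅ Aut(C_7) = D_7 of order 14.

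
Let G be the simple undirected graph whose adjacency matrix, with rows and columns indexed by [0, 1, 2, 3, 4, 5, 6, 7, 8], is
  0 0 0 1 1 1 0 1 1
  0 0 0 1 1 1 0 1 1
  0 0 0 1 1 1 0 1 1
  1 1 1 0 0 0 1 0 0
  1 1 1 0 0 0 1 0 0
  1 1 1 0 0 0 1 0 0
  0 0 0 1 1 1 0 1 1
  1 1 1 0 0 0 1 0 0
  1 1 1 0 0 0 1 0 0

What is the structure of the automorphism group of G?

S_4 × S_5

The vertices split by degree into {0, 1, 2, 6} (degree 5) and {3, 4, 5, 7, 8} (degree 4); every edge runs between the two parts, so G is the complete bipartite graph K_{4,5}. The parts have unequal sizes, so no automorphism swaps them; each part is permuted independently, giving S_4 × S_5 of order 4!·5! = 2880.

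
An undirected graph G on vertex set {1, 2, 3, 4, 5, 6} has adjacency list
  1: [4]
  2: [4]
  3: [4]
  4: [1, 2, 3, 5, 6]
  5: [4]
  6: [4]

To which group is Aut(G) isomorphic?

S_5

Vertex 4 has degree 5 and every other vertex has degree 1, so G is the star K_{1,5} with centre 4. The 5 leaves are pairwise interchangeable while the centre is fixed, giving Aut(G) = S_5.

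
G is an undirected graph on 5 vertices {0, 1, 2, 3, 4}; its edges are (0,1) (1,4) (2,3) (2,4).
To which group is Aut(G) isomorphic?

The degree sequence is [1, 2, 2, 1, 2]; the two degree-1 vertices 0 and 3 are the ends of a path, so G = P_5. A path has exactly one nontrivial symmetry — reversal — giving Aut(G) of order 2.

Z_2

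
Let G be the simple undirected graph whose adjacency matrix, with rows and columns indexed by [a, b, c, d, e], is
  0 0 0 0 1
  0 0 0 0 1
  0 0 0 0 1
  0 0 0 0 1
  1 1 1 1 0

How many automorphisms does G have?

Vertex e has degree 4 and every other vertex has degree 1, so G is the star K_{1,4} with centre e. Any automorphism fixes the centre and permutes the 4 leaves freely, so Aut(G) ≅ S_4 of order 4! = 24.

24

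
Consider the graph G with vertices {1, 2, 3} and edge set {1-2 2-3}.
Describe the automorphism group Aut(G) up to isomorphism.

The degree sequence is [1, 2, 1]; the two degree-1 vertices 1 and 3 are the ends of a path, so G = P_3. The only nontrivial automorphism of a path is the end-to-end reflection, so Aut(G) ≅ Z_2.

Z_2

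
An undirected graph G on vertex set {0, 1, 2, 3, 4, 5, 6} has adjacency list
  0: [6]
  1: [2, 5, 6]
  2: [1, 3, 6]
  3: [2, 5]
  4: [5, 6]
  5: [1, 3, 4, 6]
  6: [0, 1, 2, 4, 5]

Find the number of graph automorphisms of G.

Degrees alone do not determine every vertex (e.g. 1 and 2 both have degree 3), but their neighbour-degree multisets differ: N(1) has degrees [3, 4, 5] while N(2) has degrees [2, 3, 5]. Repeating this refinement separates all vertices, so the only automorphism is the identity.

1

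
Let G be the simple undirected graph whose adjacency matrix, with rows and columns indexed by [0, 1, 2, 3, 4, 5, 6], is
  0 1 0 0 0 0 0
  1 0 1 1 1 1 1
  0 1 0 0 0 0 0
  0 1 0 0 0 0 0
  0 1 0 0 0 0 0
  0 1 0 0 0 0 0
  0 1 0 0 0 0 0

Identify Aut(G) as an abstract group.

S_6

Vertex 1 has degree 6 and every other vertex has degree 1, so G is the star K_{1,6} with centre 1. Any automorphism fixes the centre and permutes the 6 leaves freely, so Aut(G) ≅ S_6 of order 6! = 720.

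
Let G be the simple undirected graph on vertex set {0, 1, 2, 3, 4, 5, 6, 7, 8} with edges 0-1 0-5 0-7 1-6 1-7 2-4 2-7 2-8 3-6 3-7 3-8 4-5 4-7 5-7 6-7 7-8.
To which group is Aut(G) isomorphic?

Vertex 7 is the unique vertex of degree 8; the remaining 8 vertices each have degree 3 and induce a cycle, so G is the wheel on 9 vertices with hub 7. With the hub fixed, the remaining symmetry is that of the rim cycle C_8, giving the dihedral group D_8.

the dihedral group of order 16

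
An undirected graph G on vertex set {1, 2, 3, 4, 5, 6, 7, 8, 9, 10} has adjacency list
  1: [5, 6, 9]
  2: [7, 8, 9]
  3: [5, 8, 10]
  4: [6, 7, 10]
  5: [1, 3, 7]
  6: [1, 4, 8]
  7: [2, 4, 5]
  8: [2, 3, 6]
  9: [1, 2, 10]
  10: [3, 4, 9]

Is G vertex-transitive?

Yes

G is 3-regular on 10 vertices with no triangles and no 4-cycles (girth 5): this is the Petersen graph. It is a classical fact that the Petersen graph has automorphism group S_5 (order 120), arising from its description as the Kneser graph K(5,2). This group acts transitively on the 10 vertices.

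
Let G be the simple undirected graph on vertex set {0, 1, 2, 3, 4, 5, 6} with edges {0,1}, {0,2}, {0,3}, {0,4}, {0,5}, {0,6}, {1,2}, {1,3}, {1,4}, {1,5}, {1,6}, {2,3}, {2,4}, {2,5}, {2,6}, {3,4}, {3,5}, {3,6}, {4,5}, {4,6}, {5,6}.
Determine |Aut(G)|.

5040

All 7 vertices are pairwise adjacent: G = K_7. Any permutation of the 7 vertices preserves K_7, so Aut(K_7) = S_7 of order 7! = 5040.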